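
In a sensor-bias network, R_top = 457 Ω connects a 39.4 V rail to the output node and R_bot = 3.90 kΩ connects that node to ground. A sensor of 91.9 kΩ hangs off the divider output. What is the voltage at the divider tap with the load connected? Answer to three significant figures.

The load sits in parallel with R_bot: R_bot‖R_L = (3900 × 91900) / (3900 + 91900) = 3741 Ω.
V_out = 39.4 × 3741 / (457 + 3741) = 39.4 × 3741/4198 = 35.1 V.
(Unloaded it would have been 35.3 V.)

V_out ≈ 35.1 V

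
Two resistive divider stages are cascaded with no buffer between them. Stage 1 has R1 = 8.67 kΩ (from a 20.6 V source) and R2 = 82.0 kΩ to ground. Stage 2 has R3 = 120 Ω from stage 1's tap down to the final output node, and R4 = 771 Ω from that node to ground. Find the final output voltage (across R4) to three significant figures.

V_out ≈ 1.64 V

Stage 2 presents R3+R4 = 891.0 Ω as a load on stage 1's tap.
Stage 1's lower leg becomes R2‖(R3+R4) = 881.4 Ω, so V_mid = 20.6 × 881.4/9551 = 1.901 V.
Stage 2 is itself unloaded: V_out = V_mid × R4/(R3+R4) = 1.901 × 771/891.0 = 1.64 V.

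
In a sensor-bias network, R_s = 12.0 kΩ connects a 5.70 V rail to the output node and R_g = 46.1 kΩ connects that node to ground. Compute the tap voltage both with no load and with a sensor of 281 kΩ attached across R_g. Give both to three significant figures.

Unloaded: 4.52 V; loaded: 4.37 V

Open-circuit: V = 5.70 × 46.1/(12.0 + 46.1) = 4.52 V.
With the load, R_g becomes R_g‖R_L = 39.60 kΩ, so V = 5.70 × 39.60/51.60 = 4.37 V.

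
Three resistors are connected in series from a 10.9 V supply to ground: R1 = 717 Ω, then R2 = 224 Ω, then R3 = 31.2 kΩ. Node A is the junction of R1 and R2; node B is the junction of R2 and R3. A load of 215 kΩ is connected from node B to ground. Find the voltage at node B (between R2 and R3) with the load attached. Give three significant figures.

At node B, R3 is in parallel with the load: R3‖R_L = 27250 Ω.
Below node A the resistance is R2 + (R3‖R_L) = 27470 Ω, so V_A = 10.9 × 27470/28190 = 10.62 V.
Then V_B = V_A × (R3‖R_L)/(R2 + R3‖R_L) = 10.62 × 27250/27470 = 10.5 V.

V ≈ 10.5 V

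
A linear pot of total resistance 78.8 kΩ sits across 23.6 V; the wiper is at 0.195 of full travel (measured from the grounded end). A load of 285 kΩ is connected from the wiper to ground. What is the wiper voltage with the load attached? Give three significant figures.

V ≈ 4.41 V

The wiper splits the pot into (1−α)R = 63.43 kΩ above and αR = 15.37 kΩ below.
Lower section ‖ load = 14.58 kΩ.
V_wiper = 23.6 × 14.58/(63.43 + 14.58) = 4.41 V.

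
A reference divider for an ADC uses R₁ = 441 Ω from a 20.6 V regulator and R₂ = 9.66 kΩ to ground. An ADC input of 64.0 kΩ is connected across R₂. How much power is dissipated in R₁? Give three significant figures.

Total resistance from the source is R₁ + (R₂‖R_L) = 8834 Ω, so I = 20.6/8834 Ω = 2.332 mA.
P = I²·R₁ = (2.332 mA)² × 441 Ω = 2.40 mW.

P ≈ 2.40 mW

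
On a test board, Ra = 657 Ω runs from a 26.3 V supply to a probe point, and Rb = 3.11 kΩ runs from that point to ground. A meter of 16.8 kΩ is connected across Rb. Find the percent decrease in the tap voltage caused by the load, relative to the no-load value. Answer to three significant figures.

3.13 %

The divider's output (Thévenin) resistance is Ra‖Rb = 542.4 Ω.
Fractional drop under load = R_th/(R_th + R_L) = 542.4 / (542.4 + 16800) = 0.03128.
So the output falls by 3.13 %.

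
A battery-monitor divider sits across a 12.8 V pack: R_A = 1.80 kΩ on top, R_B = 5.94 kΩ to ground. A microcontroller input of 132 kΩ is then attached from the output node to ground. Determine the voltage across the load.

V_out ≈ 9.72 V

The load sits in parallel with R_B: R_B‖R_L = (5.94 × 132) / (5.94 + 132) = 5.684 kΩ.
V_out = 12.8 × 5.684 / (1.80 + 5.684) = 12.8 × 5.684/7.484 = 9.72 V.
(Unloaded it would have been 9.82 V.)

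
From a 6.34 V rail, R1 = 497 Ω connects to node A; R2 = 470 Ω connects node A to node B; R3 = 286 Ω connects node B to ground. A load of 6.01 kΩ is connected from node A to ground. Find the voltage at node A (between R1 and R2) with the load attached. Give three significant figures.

Below node A the series string R2+R3 = 756.0 Ω sits in parallel with the 6010 Ω load: 671.5 Ω.
V_A = 6.34 × 671.5/(497 + 671.5) = 3.64 V.

V ≈ 3.64 V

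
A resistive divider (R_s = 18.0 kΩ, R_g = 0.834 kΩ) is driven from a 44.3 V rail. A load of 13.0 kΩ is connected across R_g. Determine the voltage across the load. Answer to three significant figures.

The load sits in parallel with R_g: R_g‖R_L = (834 × 13000) / (834 + 13000) = 783.7 Ω.
V_out = 44.3 × 783.7 / (18000 + 783.7) = 44.3 × 783.7/18780 = 1.85 V.

V_out ≈ 1.85 V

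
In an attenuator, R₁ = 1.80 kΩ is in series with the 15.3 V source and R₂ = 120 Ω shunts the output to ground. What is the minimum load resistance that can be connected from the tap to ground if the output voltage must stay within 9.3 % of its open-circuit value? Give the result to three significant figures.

R_L(min) ≈ 1.10 kΩ

Output resistance R_th = R₁‖R₂ = (1800 × 120)/1920 = 112.5 Ω.
The fractional drop is R_th/(R_th + R_L); requiring this ≤ 0.0930 gives R_L ≥ R_th(1/0.0930 − 1) = 112.5 × 9.753 = 1.10 kΩ.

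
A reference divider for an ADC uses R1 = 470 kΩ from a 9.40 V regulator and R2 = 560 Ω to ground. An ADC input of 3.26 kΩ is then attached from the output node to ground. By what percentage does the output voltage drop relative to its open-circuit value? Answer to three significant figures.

14.6 %

Unloaded V = 9.40 × 560/470600 = 0.011187 V.
Loaded: R2‖R_L = 477.9 Ω, giving V = 9.40 × 477.9/470500 = 0.0095484 V.
Drop = (0.011187 − 0.0095484) / 0.011187 = 14.6 %.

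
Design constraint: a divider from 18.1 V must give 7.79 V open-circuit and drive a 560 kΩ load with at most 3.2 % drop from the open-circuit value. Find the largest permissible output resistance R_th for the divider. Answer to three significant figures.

Loading drop = R_th/(R_th + R_L) ≤ 0.0320, so R_th ≤ R_L · ε/(1−ε) = 560 kΩ × 0.0320/0.9680 = 18.5 kΩ.
(Any R1, R2 with R2/(R1+R2) = 0.430 and R1‖R2 ≤ 18.5 kΩ will meet the spec.)

R_th ≤ 18.5 kΩ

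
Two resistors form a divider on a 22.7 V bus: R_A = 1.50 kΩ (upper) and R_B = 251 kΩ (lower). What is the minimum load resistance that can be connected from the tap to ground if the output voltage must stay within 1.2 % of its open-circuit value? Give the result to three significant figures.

R_L(min) ≈ 123 kΩ

Output resistance R_th = R_A‖R_B = (1.50 × 251)/252.5 = 1.491 kΩ.
The fractional drop is R_th/(R_th + R_L); requiring this ≤ 0.0120 gives R_L ≥ R_th(1/0.0120 − 1) = 1.491 × 82.33 = 123 kΩ.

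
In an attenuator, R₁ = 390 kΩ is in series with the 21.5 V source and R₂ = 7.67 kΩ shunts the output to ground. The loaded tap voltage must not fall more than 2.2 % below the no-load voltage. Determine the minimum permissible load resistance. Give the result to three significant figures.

R_L(min) ≈ 334 kΩ

Output resistance R_th = R₁‖R₂ = (390 × 7.67)/397.7 = 7.522 kΩ.
The fractional drop is R_th/(R_th + R_L); requiring this ≤ 0.0220 gives R_L ≥ R_th(1/0.0220 − 1) = 7.522 × 44.45 = 334 kΩ.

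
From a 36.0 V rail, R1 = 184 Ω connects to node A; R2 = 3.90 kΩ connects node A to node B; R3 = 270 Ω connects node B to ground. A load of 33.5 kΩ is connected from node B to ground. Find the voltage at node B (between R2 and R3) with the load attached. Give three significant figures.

At node B, R3 is in parallel with the load: R3‖R_L = 267.8 Ω.
Below node A the resistance is R2 + (R3‖R_L) = 4168 Ω, so V_A = 36.0 × 4168/4352 = 34.48 V.
Then V_B = V_A × (R3‖R_L)/(R2 + R3‖R_L) = 34.48 × 267.8/4168 = 2.22 V.

V ≈ 2.22 V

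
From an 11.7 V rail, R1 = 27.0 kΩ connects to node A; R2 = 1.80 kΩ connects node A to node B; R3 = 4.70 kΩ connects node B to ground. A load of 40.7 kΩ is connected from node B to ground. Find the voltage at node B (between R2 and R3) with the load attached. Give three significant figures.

V ≈ 1.49 V

At node B, R3 is in parallel with the load: R3‖R_L = 4.213 kΩ.
Below node A the resistance is R2 + (R3‖R_L) = 6.013 kΩ, so V_A = 11.7 × 6.013/33.01 = 2.131 V.
Then V_B = V_A × (R3‖R_L)/(R2 + R3‖R_L) = 2.131 × 4.213/6.013 = 1.49 V.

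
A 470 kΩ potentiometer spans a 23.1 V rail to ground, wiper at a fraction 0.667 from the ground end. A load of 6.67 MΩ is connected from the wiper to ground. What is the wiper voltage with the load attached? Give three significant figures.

The wiper splits the pot into (1−α)R = 156.5 kΩ above and αR = 313.5 kΩ below.
Lower section ‖ load = 299.4 kΩ.
V_wiper = 23.1 × 299.4/(156.5 + 299.4) = 15.2 V.

V ≈ 15.2 V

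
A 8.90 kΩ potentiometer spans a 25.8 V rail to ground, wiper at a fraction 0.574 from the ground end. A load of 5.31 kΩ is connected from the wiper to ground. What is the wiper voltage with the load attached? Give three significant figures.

The wiper splits the pot into (1−α)R = 3.791 kΩ above and αR = 5.109 kΩ below.
Lower section ‖ load = 2.604 kΩ.
V_wiper = 25.8 × 2.604/(3.791 + 2.604) = 10.5 V.

V ≈ 10.5 V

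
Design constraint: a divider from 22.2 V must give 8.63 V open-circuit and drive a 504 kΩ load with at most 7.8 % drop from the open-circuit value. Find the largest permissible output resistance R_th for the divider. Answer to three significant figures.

Loading drop = R_th/(R_th + R_L) ≤ 0.0780, so R_th ≤ R_L · ε/(1−ε) = 504 kΩ × 0.0780/0.9220 = 42.6 kΩ.
(Any R1, R2 with R2/(R1+R2) = 0.389 and R1‖R2 ≤ 42.6 kΩ will meet the spec.)

R_th ≤ 42.6 kΩ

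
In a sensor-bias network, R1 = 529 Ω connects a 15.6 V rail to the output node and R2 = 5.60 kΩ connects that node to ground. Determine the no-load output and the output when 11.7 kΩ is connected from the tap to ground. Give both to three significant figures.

Open-circuit: V = 15.6 × 5600/(529 + 5600) = 14.3 V.
With the load, R2 becomes R2‖R_L = 3787 Ω, so V = 15.6 × 3787/4316 = 13.7 V.

Unloaded: 14.3 V; loaded: 13.7 V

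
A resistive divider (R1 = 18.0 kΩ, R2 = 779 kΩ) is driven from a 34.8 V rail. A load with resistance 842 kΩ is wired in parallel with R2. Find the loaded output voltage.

The load sits in parallel with R2: R2‖R_L = (779 × 842) / (779 + 842) = 404.6 kΩ.
V_out = 34.8 × 404.6 / (18.0 + 404.6) = 34.8 × 404.6/422.6 = 33.3 V.

V_out ≈ 33.3 V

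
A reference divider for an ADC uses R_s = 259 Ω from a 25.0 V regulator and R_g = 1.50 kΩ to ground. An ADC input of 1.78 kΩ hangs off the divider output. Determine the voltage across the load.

V_out ≈ 19.0 V

The load sits in parallel with R_g: R_g‖R_L = (1500 × 1780) / (1500 + 1780) = 814.0 Ω.
V_out = 25.0 × 814.0 / (259 + 814.0) = 25.0 × 814.0/1073 = 19.0 V.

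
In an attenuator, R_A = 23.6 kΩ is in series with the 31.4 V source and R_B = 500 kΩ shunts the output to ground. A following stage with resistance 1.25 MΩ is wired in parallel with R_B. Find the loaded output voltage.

V_out ≈ 29.5 V

The load sits in parallel with R_B: R_B‖R_L = (500 × 1250) / (500 + 1250) = 357.1 kΩ.
V_out = 31.4 × 357.1 / (23.6 + 357.1) = 31.4 × 357.1/380.7 = 29.5 V.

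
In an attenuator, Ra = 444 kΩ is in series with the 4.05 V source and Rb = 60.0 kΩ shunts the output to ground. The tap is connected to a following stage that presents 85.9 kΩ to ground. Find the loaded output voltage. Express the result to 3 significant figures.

V_out ≈ 0.298 V

The load sits in parallel with Rb: Rb‖R_L = (60.0 × 85.9) / (60.0 + 85.9) = 35.33 kΩ.
V_out = 4.05 × 35.33 / (444 + 35.33) = 4.05 × 35.33/479.3 = 0.298 V.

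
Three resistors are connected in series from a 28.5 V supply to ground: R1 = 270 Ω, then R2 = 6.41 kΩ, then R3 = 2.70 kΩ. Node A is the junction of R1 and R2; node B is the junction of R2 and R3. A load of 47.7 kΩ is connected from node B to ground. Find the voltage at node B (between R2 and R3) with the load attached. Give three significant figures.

V ≈ 7.89 V

At node B, R3 is in parallel with the load: R3‖R_L = 2555 Ω.
Below node A the resistance is R2 + (R3‖R_L) = 8965 Ω, so V_A = 28.5 × 8965/9235 = 27.67 V.
Then V_B = V_A × (R3‖R_L)/(R2 + R3‖R_L) = 27.67 × 2555/8965 = 7.89 V.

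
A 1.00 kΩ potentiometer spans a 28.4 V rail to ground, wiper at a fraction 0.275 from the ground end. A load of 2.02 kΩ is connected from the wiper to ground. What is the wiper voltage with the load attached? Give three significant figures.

V ≈ 7.11 V

The wiper splits the pot into (1−α)R = 725.0 Ω above and αR = 275.0 Ω below.
Lower section ‖ load = 242.0 Ω.
V_wiper = 28.4 × 242.0/(725.0 + 242.0) = 7.11 V.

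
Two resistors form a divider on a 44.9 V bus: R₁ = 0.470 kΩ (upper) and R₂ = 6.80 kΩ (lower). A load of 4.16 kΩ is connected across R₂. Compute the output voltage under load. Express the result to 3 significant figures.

V_out ≈ 38.0 V

The load sits in parallel with R₂: R₂‖R_L = (6800 × 4160) / (6800 + 4160) = 2581 Ω.
V_out = 44.9 × 2581 / (470 + 2581) = 44.9 × 2581/3051 = 38.0 V.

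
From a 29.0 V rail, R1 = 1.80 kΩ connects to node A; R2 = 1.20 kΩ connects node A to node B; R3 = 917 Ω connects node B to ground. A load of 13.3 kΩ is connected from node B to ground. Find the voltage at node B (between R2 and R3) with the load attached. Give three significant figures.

At node B, R3 is in parallel with the load: R3‖R_L = 857.9 Ω.
Below node A the resistance is R2 + (R3‖R_L) = 2058 Ω, so V_A = 29.0 × 2058/3858 = 15.47 V.
Then V_B = V_A × (R3‖R_L)/(R2 + R3‖R_L) = 15.47 × 857.9/2058 = 6.45 V.

V ≈ 6.45 V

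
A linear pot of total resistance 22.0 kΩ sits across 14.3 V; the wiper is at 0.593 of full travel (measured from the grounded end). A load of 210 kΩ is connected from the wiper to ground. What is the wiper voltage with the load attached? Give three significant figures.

The wiper splits the pot into (1−α)R = 8.954 kΩ above and αR = 13.05 kΩ below.
Lower section ‖ load = 12.28 kΩ.
V_wiper = 14.3 × 12.28/(8.954 + 12.28) = 8.27 V.

V ≈ 8.27 V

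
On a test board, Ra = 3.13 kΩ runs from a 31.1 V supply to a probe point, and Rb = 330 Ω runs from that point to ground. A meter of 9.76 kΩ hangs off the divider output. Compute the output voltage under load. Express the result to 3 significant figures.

The load sits in parallel with Rb: Rb‖R_L = (330 × 9760) / (330 + 9760) = 319.2 Ω.
V_out = 31.1 × 319.2 / (3130 + 319.2) = 31.1 × 319.2/3449 = 2.88 V.

V_out ≈ 2.88 V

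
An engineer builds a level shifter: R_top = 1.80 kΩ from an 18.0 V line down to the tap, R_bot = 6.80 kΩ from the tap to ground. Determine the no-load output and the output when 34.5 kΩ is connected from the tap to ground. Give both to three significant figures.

Unloaded: 14.2 V; loaded: 13.7 V

Open-circuit: V = 18.0 × 6.80/(1.80 + 6.80) = 14.2 V.
With the load, R_bot becomes R_bot‖R_L = 5.680 kΩ, so V = 18.0 × 5.680/7.480 = 13.7 V.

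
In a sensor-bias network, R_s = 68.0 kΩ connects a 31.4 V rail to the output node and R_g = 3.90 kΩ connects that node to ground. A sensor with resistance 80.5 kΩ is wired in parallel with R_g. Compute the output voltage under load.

V_out ≈ 1.63 V

The load sits in parallel with R_g: R_g‖R_L = (3.90 × 80.5) / (3.90 + 80.5) = 3.720 kΩ.
V_out = 31.4 × 3.720 / (68.0 + 3.720) = 31.4 × 3.720/71.72 = 1.63 V.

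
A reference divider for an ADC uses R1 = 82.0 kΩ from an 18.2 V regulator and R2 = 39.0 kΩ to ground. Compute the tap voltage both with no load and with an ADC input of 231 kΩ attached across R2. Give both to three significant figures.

Unloaded: 5.87 V; loaded: 5.26 V

Open-circuit: V = 18.2 × 39.0/(82.0 + 39.0) = 5.87 V.
With the load, R2 becomes R2‖R_L = 33.37 kΩ, so V = 18.2 × 33.37/115.4 = 5.26 V.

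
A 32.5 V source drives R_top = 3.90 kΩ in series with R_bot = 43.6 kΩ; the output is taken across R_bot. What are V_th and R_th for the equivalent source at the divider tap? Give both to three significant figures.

V_th is the open-circuit tap voltage: 32.5 × 43.6/(3.90 + 43.6) = 29.8 V.
With the supply zeroed, R_top and R_bot appear in parallel from the tap: R_th = R_top‖R_bot = (3.90 × 43.6)/47.50 = 3.58 kΩ.

V_th = 29.8 V, R_th = 3.58 kΩ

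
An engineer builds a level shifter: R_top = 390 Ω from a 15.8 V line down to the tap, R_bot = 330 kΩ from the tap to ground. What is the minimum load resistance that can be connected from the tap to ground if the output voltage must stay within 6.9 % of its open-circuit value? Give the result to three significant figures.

Output resistance R_th = R_top‖R_bot = (390 × 330000)/330400 = 389.5 Ω.
The fractional drop is R_th/(R_th + R_L); requiring this ≤ 0.0690 gives R_L ≥ R_th(1/0.0690 − 1) = 389.5 × 13.49 = 5.26 kΩ.

R_L(min) ≈ 5.26 kΩ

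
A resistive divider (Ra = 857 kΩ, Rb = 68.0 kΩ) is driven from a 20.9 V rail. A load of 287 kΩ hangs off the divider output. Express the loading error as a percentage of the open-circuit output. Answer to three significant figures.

The divider's output (Thévenin) resistance is Ra‖Rb = 63.00 kΩ.
Fractional drop under load = R_th/(R_th + R_L) = 63.00 / (63.00 + 287) = 0.1800.
So the output falls by 18.0 %.

18.0 %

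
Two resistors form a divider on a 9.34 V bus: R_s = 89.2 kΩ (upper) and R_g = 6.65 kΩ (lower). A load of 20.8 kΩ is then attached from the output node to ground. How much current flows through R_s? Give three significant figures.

I ≈ 0.0991 mA

R_g‖R_L = 5.039 kΩ, so the source sees R_s + R_g‖R_L = 94.24 kΩ.
I = 9.34 V / 94.24 kΩ = 0.0991 mA.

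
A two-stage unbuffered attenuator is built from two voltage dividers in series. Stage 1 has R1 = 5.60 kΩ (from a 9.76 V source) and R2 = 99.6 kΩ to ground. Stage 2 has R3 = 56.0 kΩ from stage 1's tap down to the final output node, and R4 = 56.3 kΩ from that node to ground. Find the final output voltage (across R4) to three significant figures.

V_out ≈ 4.42 V

Stage 2 presents R3+R4 = 112.3 kΩ as a load on stage 1's tap.
Stage 1's lower leg becomes R2‖(R3+R4) = 52.78 kΩ, so V_mid = 9.76 × 52.78/58.38 = 8.824 V.
Stage 2 is itself unloaded: V_out = V_mid × R4/(R3+R4) = 8.824 × 56.3/112.3 = 4.42 V.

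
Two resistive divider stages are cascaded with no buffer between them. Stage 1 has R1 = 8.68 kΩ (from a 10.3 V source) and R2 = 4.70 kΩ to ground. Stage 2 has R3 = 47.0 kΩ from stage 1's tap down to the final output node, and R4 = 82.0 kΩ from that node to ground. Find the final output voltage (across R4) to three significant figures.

Stage 2 presents R3+R4 = 129.0 kΩ as a load on stage 1's tap.
Stage 1's lower leg becomes R2‖(R3+R4) = 4.535 kΩ, so V_mid = 10.3 × 4.535/13.21 = 3.535 V.
Stage 2 is itself unloaded: V_out = V_mid × R4/(R3+R4) = 3.535 × 82.0/129.0 = 2.25 V.

V_out ≈ 2.25 V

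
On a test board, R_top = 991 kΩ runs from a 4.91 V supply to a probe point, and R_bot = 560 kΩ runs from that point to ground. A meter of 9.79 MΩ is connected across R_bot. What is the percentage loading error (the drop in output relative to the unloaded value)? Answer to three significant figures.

3.53 %

The divider's output (Thévenin) resistance is R_top‖R_bot = 357.8 kΩ.
Fractional drop under load = R_th/(R_th + R_L) = 357.8 / (357.8 + 9790) = 0.03526.
So the output falls by 3.53 %.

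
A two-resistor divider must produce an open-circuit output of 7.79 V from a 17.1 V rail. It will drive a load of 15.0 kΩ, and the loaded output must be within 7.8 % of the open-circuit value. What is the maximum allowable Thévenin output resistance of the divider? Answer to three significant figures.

Loading drop = R_th/(R_th + R_L) ≤ 0.0780, so R_th ≤ R_L · ε/(1−ε) = 15.0 kΩ × 0.0780/0.9220 = 1.27 kΩ.
(Any R1, R2 with R2/(R1+R2) = 0.456 and R1‖R2 ≤ 1.27 kΩ will meet the spec.)

R_th ≤ 1.27 kΩ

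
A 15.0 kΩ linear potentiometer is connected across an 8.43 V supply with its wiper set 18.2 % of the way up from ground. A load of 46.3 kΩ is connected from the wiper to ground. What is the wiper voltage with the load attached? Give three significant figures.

V ≈ 1.46 V

The wiper splits the pot into (1−α)R = 12.27 kΩ above and αR = 2.730 kΩ below.
Lower section ‖ load = 2.578 kΩ.
V_wiper = 8.43 × 2.578/(12.27 + 2.578) = 1.46 V.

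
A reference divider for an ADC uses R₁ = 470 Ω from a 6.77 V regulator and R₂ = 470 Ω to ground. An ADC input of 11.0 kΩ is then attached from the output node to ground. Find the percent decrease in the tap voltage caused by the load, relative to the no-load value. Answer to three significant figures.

The divider's output (Thévenin) resistance is R₁‖R₂ = 235.0 Ω.
Fractional drop under load = R_th/(R_th + R_L) = 235.0 / (235.0 + 11000) = 0.02092.
So the output falls by 2.09 %.

2.09 %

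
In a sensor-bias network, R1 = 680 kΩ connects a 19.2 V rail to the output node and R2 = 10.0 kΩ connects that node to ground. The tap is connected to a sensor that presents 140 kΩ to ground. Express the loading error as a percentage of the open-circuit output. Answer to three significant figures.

The divider's output (Thévenin) resistance is R1‖R2 = 9.855 kΩ.
Fractional drop under load = R_th/(R_th + R_L) = 9.855 / (9.855 + 140) = 0.06576.
So the output falls by 6.58 %.

6.58 %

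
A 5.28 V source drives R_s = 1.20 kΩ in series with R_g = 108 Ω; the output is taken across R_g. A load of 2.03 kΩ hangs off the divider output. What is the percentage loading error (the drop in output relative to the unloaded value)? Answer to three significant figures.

4.65 %

The divider's output (Thévenin) resistance is R_s‖R_g = 99.08 Ω.
Fractional drop under load = R_th/(R_th + R_L) = 99.08 / (99.08 + 2030) = 0.04654.
So the output falls by 4.65 %.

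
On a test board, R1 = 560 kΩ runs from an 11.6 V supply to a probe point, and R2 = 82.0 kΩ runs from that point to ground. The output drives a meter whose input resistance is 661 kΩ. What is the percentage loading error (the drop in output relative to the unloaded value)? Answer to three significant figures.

9.76 %

Unloaded V = 11.6 × 82.0/642.0 = 1.4816 V.
Loaded: R2‖R_L = 72.95 kΩ, giving V = 11.6 × 72.95/633.0 = 1.3369 V.
Drop = (1.4816 − 1.3369) / 1.4816 = 9.76 %.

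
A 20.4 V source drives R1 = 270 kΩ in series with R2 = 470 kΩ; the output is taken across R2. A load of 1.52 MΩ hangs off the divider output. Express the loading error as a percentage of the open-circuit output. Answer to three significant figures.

10.1 %

The divider's output (Thévenin) resistance is R1‖R2 = 171.5 kΩ.
Fractional drop under load = R_th/(R_th + R_L) = 171.5 / (171.5 + 1520) = 0.1014.
So the output falls by 10.1 %.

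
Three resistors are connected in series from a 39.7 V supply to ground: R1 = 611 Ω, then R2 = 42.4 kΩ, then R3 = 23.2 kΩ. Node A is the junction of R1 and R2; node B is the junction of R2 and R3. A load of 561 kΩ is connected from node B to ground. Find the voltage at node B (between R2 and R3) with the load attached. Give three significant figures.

At node B, R3 is in parallel with the load: R3‖R_L = 22280 Ω.
Below node A the resistance is R2 + (R3‖R_L) = 64680 Ω, so V_A = 39.7 × 64680/65290 = 39.33 V.
Then V_B = V_A × (R3‖R_L)/(R2 + R3‖R_L) = 39.33 × 22280/64680 = 13.5 V.

V ≈ 13.5 V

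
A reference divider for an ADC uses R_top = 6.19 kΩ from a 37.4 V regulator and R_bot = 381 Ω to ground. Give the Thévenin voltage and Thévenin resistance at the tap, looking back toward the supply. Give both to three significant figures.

V_th = 2.17 V, R_th = 359 Ω

V_th is the open-circuit tap voltage: 37.4 × 381/(6190 + 381) = 2.17 V.
With the supply zeroed, R_top and R_bot appear in parallel from the tap: R_th = R_top‖R_bot = (6190 × 381)/6571 = 359 Ω.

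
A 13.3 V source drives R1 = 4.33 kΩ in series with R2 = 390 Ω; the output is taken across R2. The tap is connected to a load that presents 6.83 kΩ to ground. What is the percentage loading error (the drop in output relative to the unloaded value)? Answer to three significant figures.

4.98 %

The divider's output (Thévenin) resistance is R1‖R2 = 357.8 Ω.
Fractional drop under load = R_th/(R_th + R_L) = 357.8 / (357.8 + 6830) = 0.04978.
So the output falls by 4.98 %.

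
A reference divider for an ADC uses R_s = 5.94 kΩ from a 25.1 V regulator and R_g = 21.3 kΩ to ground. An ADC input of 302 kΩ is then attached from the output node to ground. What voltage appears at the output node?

The load sits in parallel with R_g: R_g‖R_L = (21.3 × 302) / (21.3 + 302) = 19.90 kΩ.
V_out = 25.1 × 19.90 / (5.94 + 19.90) = 25.1 × 19.90/25.84 = 19.3 V.

V_out ≈ 19.3 V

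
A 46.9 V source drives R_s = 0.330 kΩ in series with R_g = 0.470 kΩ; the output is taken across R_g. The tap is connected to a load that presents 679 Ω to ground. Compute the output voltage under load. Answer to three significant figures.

V_out ≈ 21.4 V

The load sits in parallel with R_g: R_g‖R_L = (470 × 679) / (470 + 679) = 277.7 Ω.
V_out = 46.9 × 277.7 / (330 + 277.7) = 46.9 × 277.7/607.7 = 21.4 V.
(Unloaded it would have been 27.6 V.)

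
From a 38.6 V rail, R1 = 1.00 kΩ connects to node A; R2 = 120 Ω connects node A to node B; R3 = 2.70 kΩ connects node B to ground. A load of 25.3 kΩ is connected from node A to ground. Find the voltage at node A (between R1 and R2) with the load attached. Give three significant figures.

V ≈ 27.7 V

Below node A the series string R2+R3 = 2820 Ω sits in parallel with the 25300 Ω load: 2537 Ω.
V_A = 38.6 × 2537/(1000 + 2537) = 27.7 V.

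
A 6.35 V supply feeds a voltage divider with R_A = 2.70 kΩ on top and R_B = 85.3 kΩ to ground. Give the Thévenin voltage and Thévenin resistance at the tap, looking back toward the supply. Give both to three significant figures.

V_th is the open-circuit tap voltage: 6.35 × 85.3/(2.70 + 85.3) = 6.16 V.
With the supply zeroed, R_A and R_B appear in parallel from the tap: R_th = R_A‖R_B = (2.70 × 85.3)/88.00 = 2.62 kΩ.

V_th = 6.16 V, R_th = 2.62 kΩ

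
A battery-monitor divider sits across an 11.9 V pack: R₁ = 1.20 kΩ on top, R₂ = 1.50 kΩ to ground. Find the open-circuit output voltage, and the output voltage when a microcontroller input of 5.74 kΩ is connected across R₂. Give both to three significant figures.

Open-circuit: V = 11.9 × 1.50/(1.20 + 1.50) = 6.61 V.
With the load, R₂ becomes R₂‖R_L = 1.189 kΩ, so V = 11.9 × 1.189/2.389 = 5.92 V.

Unloaded: 6.61 V; loaded: 5.92 V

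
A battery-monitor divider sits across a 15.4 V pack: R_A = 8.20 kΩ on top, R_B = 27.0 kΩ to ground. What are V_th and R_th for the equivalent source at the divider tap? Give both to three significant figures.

V_th is the open-circuit tap voltage: 15.4 × 27.0/(8.20 + 27.0) = 11.8 V.
With the supply zeroed, R_A and R_B appear in parallel from the tap: R_th = R_A‖R_B = (8.20 × 27.0)/35.20 = 6.29 kΩ.

V_th = 11.8 V, R_th = 6.29 kΩ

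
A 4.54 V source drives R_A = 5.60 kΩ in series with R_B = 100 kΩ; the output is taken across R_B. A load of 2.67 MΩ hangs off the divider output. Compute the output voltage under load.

V_out ≈ 4.29 V

The load sits in parallel with R_B: R_B‖R_L = (100 × 2670) / (100 + 2670) = 96.39 kΩ.
V_out = 4.54 × 96.39 / (5.60 + 96.39) = 4.54 × 96.39/102.0 = 4.29 V.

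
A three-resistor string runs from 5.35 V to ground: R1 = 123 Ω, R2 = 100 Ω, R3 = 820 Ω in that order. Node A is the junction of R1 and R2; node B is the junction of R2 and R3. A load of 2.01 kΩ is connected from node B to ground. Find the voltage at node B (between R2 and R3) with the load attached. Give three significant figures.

V ≈ 3.87 V

At node B, R3 is in parallel with the load: R3‖R_L = 582.4 Ω.
Below node A the resistance is R2 + (R3‖R_L) = 682.4 Ω, so V_A = 5.35 × 682.4/805.4 = 4.533 V.
Then V_B = V_A × (R3‖R_L)/(R2 + R3‖R_L) = 4.533 × 582.4/682.4 = 3.87 V.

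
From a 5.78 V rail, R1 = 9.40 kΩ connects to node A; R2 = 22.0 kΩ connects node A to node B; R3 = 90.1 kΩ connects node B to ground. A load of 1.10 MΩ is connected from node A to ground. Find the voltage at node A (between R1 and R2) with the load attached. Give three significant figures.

Below node A the series string R2+R3 = 112.1 kΩ sits in parallel with the 1100 kΩ load: 101.7 kΩ.
V_A = 5.78 × 101.7/(9.40 + 101.7) = 5.29 V.

V ≈ 5.29 V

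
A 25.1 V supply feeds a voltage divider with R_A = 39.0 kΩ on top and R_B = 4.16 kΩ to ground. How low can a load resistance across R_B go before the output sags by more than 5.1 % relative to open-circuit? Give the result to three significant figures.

Output resistance R_th = R_A‖R_B = (39.0 × 4.16)/43.16 = 3.759 kΩ.
The fractional drop is R_th/(R_th + R_L); requiring this ≤ 0.0510 gives R_L ≥ R_th(1/0.0510 − 1) = 3.759 × 18.61 = 69.9 kΩ.

R_L(min) ≈ 69.9 kΩ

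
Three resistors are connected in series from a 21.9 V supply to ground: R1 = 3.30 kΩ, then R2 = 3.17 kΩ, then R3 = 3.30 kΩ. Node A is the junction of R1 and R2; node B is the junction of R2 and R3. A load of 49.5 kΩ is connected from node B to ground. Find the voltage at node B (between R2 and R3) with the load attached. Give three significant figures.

V ≈ 7.08 V

At node B, R3 is in parallel with the load: R3‖R_L = 3.094 kΩ.
Below node A the resistance is R2 + (R3‖R_L) = 6.264 kΩ, so V_A = 21.9 × 6.264/9.564 = 14.34 V.
Then V_B = V_A × (R3‖R_L)/(R2 + R3‖R_L) = 14.34 × 3.094/6.264 = 7.08 V.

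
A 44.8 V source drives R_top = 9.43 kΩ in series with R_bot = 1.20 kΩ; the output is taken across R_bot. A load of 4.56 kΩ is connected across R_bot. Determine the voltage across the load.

V_out ≈ 4.10 V

The load sits in parallel with R_bot: R_bot‖R_L = (1.20 × 4.56) / (1.20 + 4.56) = 0.9500 kΩ.
V_out = 44.8 × 0.9500 / (9.43 + 0.9500) = 44.8 × 0.9500/10.38 = 4.10 V.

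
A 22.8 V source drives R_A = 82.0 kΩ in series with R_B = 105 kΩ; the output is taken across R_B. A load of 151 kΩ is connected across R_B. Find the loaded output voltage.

The load sits in parallel with R_B: R_B‖R_L = (105 × 151) / (105 + 151) = 61.93 kΩ.
V_out = 22.8 × 61.93 / (82.0 + 61.93) = 22.8 × 61.93/143.9 = 9.81 V.
(Unloaded it would have been 12.8 V.)

V_out ≈ 9.81 V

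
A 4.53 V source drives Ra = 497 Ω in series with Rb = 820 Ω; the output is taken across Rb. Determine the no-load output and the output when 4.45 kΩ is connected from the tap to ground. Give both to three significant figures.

Unloaded: 2.82 V; loaded: 2.64 V

Open-circuit: V = 4.53 × 820/(497 + 820) = 2.82 V.
With the load, Rb becomes Rb‖R_L = 692.4 Ω, so V = 4.53 × 692.4/1189 = 2.64 V.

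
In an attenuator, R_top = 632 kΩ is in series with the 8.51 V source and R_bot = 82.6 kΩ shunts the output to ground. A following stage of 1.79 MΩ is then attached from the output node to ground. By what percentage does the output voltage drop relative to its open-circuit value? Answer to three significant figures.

3.92 %

The divider's output (Thévenin) resistance is R_top‖R_bot = 73.05 kΩ.
Fractional drop under load = R_th/(R_th + R_L) = 73.05 / (73.05 + 1790) = 0.03921.
So the output falls by 3.92 %.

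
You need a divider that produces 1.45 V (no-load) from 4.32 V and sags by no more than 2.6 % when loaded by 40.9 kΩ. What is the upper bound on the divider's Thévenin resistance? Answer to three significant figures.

R_th ≤ 1.09 kΩ

Loading drop = R_th/(R_th + R_L) ≤ 0.0260, so R_th ≤ R_L · ε/(1−ε) = 40.9 kΩ × 0.0260/0.9740 = 1.09 kΩ.
(Any R1, R2 with R2/(R1+R2) = 0.336 and R1‖R2 ≤ 1.09 kΩ will meet the spec.)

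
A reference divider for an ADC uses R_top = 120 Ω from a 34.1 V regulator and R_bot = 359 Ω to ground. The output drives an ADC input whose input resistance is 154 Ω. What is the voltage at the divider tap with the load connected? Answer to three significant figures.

V_out ≈ 16.1 V

The load sits in parallel with R_bot: R_bot‖R_L = (359 × 154) / (359 + 154) = 107.8 Ω.
V_out = 34.1 × 107.8 / (120 + 107.8) = 34.1 × 107.8/227.8 = 16.1 V.
(Unloaded it would have been 25.6 V.)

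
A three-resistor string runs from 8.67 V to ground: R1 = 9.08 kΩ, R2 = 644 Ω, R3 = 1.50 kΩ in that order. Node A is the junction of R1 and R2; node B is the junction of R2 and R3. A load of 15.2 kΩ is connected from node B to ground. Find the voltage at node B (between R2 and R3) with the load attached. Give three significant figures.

V ≈ 1.07 V

At node B, R3 is in parallel with the load: R3‖R_L = 1365 Ω.
Below node A the resistance is R2 + (R3‖R_L) = 2009 Ω, so V_A = 8.67 × 2009/11090 = 1.571 V.
Then V_B = V_A × (R3‖R_L)/(R2 + R3‖R_L) = 1.571 × 1365/2009 = 1.07 V.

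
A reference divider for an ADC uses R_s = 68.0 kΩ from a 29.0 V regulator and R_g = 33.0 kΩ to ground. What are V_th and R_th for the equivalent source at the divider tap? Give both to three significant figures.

V_th = 9.48 V, R_th = 22.2 kΩ

V_th is the open-circuit tap voltage: 29.0 × 33.0/(68.0 + 33.0) = 9.48 V.
With the supply zeroed, R_s and R_g appear in parallel from the tap: R_th = R_s‖R_g = (68.0 × 33.0)/101.0 = 22.2 kΩ.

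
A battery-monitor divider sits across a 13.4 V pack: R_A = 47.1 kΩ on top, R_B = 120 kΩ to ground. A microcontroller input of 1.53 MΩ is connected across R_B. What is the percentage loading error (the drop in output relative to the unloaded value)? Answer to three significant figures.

The divider's output (Thévenin) resistance is R_A‖R_B = 33.82 kΩ.
Fractional drop under load = R_th/(R_th + R_L) = 33.82 / (33.82 + 1530) = 0.02163.
So the output falls by 2.16 %.

2.16 %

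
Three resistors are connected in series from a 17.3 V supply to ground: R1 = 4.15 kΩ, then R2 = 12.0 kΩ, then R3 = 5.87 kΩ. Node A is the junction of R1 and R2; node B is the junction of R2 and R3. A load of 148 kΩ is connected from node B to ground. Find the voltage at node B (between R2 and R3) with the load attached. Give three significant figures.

V ≈ 4.48 V

At node B, R3 is in parallel with the load: R3‖R_L = 5.646 kΩ.
Below node A the resistance is R2 + (R3‖R_L) = 17.65 kΩ, so V_A = 17.3 × 17.65/21.80 = 14.01 V.
Then V_B = V_A × (R3‖R_L)/(R2 + R3‖R_L) = 14.01 × 5.646/17.65 = 4.48 V.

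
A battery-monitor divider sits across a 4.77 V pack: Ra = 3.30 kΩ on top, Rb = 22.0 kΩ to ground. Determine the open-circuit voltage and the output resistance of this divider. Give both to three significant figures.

V_th is the open-circuit tap voltage: 4.77 × 22.0/(3.30 + 22.0) = 4.15 V.
With the supply zeroed, Ra and Rb appear in parallel from the tap: R_th = Ra‖Rb = (3.30 × 22.0)/25.30 = 2.87 kΩ.

V_th = 4.15 V, R_th = 2.87 kΩ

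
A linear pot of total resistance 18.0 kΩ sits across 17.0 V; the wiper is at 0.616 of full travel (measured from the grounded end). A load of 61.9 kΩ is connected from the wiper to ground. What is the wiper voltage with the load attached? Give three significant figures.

V ≈ 9.80 V

The wiper splits the pot into (1−α)R = 6.912 kΩ above and αR = 11.09 kΩ below.
Lower section ‖ load = 9.404 kΩ.
V_wiper = 17.0 × 9.404/(6.912 + 9.404) = 9.80 V.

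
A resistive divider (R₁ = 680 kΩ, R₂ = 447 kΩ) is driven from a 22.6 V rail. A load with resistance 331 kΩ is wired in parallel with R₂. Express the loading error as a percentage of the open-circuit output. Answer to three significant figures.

44.9 %

Unloaded V = 22.6 × 447/1127 = 8.964 V.
Loaded: R₂‖R_L = 190.2 kΩ, giving V = 22.6 × 190.2/870.2 = 4.939 V.
Drop = (8.964 − 4.939) / 8.964 = 44.9 %.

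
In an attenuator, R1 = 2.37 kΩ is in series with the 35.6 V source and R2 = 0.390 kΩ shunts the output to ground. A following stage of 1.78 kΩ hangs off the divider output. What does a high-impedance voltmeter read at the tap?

V_out ≈ 4.23 V

The load sits in parallel with R2: R2‖R_L = (390 × 1780) / (390 + 1780) = 319.9 Ω.
V_out = 35.6 × 319.9 / (2370 + 319.9) = 35.6 × 319.9/2690 = 4.23 V.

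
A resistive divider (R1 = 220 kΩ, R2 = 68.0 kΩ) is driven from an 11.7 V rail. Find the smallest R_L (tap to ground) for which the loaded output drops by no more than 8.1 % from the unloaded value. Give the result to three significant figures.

Output resistance R_th = R1‖R2 = (220 × 68.0)/288.0 = 51.94 kΩ.
The fractional drop is R_th/(R_th + R_L); requiring this ≤ 0.0810 gives R_L ≥ R_th(1/0.0810 − 1) = 51.94 × 11.35 = 589 kΩ.

R_L(min) ≈ 589 kΩ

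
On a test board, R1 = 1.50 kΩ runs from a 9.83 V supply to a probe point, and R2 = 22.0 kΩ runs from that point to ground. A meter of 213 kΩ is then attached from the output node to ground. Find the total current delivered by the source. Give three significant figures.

R2‖R_L = 19.94 kΩ, so the source sees R1 + R2‖R_L = 21.44 kΩ.
I = 9.83 V / 21.44 kΩ = 0.458 mA.

I ≈ 0.458 mA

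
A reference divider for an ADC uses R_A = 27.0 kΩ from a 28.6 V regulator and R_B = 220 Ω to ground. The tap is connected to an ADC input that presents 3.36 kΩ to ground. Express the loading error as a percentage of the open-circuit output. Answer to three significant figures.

6.10 %

The divider's output (Thévenin) resistance is R_A‖R_B = 218.2 Ω.
Fractional drop under load = R_th/(R_th + R_L) = 218.2 / (218.2 + 3360) = 0.06099.
So the output falls by 6.10 %.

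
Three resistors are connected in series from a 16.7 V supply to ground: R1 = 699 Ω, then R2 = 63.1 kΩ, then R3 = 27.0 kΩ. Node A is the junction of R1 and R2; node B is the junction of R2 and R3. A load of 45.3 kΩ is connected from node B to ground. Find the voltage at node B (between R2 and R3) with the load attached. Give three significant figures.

V ≈ 3.50 V

At node B, R3 is in parallel with the load: R3‖R_L = 16920 Ω.
Below node A the resistance is R2 + (R3‖R_L) = 80020 Ω, so V_A = 16.7 × 80020/80720 = 16.56 V.
Then V_B = V_A × (R3‖R_L)/(R2 + R3‖R_L) = 16.56 × 16920/80020 = 3.50 V.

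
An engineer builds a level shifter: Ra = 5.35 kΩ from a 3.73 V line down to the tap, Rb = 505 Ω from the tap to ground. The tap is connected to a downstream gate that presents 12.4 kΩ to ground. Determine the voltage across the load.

The load sits in parallel with Rb: Rb‖R_L = (505 × 12400) / (505 + 12400) = 485.2 Ω.
V_out = 3.73 × 485.2 / (5350 + 485.2) = 3.73 × 485.2/5835 = 0.310 V.

V_out ≈ 0.310 V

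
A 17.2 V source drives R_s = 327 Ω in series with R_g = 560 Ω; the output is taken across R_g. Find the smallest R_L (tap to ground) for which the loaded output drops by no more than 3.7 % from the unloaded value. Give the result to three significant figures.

R_L(min) ≈ 5.37 kΩ

Output resistance R_th = R_s‖R_g = (327 × 560)/887.0 = 206.4 Ω.
The fractional drop is R_th/(R_th + R_L); requiring this ≤ 0.0370 gives R_L ≥ R_th(1/0.0370 − 1) = 206.4 × 26.03 = 5.37 kΩ.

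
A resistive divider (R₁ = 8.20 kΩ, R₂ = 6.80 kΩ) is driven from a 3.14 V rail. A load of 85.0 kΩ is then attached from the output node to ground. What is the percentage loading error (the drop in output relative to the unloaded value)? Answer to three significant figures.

The divider's output (Thévenin) resistance is R₁‖R₂ = 3.717 kΩ.
Fractional drop under load = R_th/(R_th + R_L) = 3.717 / (3.717 + 85.0) = 0.04190.
So the output falls by 4.19 %.

4.19 %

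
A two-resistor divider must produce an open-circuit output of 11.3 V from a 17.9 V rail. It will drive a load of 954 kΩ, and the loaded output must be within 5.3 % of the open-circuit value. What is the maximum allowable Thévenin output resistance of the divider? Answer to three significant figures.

Loading drop = R_th/(R_th + R_L) ≤ 0.0530, so R_th ≤ R_L · ε/(1−ε) = 954 kΩ × 0.0530/0.9470 = 53.4 kΩ.

R_th ≤ 53.4 kΩ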